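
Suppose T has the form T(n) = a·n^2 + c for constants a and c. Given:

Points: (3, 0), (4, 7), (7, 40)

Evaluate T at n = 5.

From T(3) = 0 and T(4) = 7: 9a + c = 0 and 16a + c = 7.
Subtracting: 7a = 7, so a = 1; then c = 0 − 1·9 = -9.
So T(n) = 1n² − 9, and T(5) = 16.

16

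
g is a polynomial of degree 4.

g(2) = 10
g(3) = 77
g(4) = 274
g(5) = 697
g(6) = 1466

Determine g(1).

Write g(t) = at^4 + bt³ + ct² + dt + e; the 5 given values yield a linear system in the 5 coefficients.
Solving, g(t) = t^4 + 2t³ - 8t² + 4t + 2.
Then g(1) = 1.

1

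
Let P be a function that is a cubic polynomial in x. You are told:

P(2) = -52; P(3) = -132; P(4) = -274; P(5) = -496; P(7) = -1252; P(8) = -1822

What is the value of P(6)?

-816

Write P(x) = ax³ + bx² + cx + d; the 6 given values yield a linear system in the 4 coefficients.
Solving, P(x) = -3x³ - 4x² - 3x - 6.
Then P(6) = -816.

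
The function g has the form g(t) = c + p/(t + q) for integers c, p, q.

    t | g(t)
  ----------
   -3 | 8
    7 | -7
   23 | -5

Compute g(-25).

(g(t) − c)(t + q) = p for each data point; the three points give a linear system in c and q, then p follows.
Solving: c = -4, q = 1, p = -24, so g(t) = -4 − 24/(t + 1).
Then g(-25) = -4 − 24/(-24) = -3.

-3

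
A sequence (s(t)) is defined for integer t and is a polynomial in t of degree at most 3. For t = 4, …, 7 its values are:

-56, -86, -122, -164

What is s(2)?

Write s(t) = at³ + bt² + ct + d; the 4 given values yield a linear system in the 4 coefficients.
Solving, the leading coefficient vanishes, and s(t) = -3t² - 3t + 4.
Then s(2) = -14.

-14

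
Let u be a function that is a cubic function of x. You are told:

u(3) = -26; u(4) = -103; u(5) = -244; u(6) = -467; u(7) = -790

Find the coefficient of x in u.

First differences: -77, -141, -223, -323. Second differences: -64, -82, -100. Third differences: -18, -18.
Level-3 differences are constant, so u has degree 3.
Fitting a degree-3 polynomial gives u(x) = -3x³ + 4x² + 6x + 1.
The coefficient of x is 6.

6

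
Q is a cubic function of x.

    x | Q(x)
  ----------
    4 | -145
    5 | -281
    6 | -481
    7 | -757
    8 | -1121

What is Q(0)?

First differences: -136, -200, -276, -364. Second differences: -64, -76, -88. Third differences: -12, -12.
Level-3 differences are constant, so Q has degree 3.
Fitting a degree-3 polynomial gives Q(x) = -2x³ - 2x² + 4x - 1.
The constant term is Q(0) = -1.

-1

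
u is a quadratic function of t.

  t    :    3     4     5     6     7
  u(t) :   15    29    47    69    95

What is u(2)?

First differences: 14, 18, 22, 26. Second differences: 4, 4, 4.
Level-2 differences are constant, so u has degree 2.
Fitting a degree-2 polynomial gives u(t) = 2t² - 3.
Then u(2) = 5.

5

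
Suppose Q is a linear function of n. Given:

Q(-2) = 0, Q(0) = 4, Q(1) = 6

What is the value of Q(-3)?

Write Q(n) = an + b; the 3 given values yield a linear system in the 2 coefficients.
Solving, Q(n) = 2n + 4.
Then Q(-3) = -2.

-2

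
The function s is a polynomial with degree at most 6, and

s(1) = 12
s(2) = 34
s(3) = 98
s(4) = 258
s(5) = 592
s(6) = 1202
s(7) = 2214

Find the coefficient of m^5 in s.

First differences: 22, 64, 160, 334, 610, 1012. Second differences: 42, 96, 174, 276, 402. Third differences: 54, 78, 102, 126. Fourth differences: 24, 24, 24.
Level-4 differences are constant, so s has degree 4.
Fitting a degree-4 polynomial gives s(m) = m^4 - m³ + 2m² + 8m + 2.
The coefficient of m^5 is 0.

0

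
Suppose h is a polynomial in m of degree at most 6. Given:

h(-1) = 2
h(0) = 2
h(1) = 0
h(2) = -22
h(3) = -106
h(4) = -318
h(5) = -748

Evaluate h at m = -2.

-6

First differences: 0, -2, -22, -84, -212, -430. Second differences: -2, -20, -62, -128, -218. Third differences: -18, -42, -66, -90. Fourth differences: -24, -24, -24.
Level-4 differences are constant, so h has degree 4.
Fitting a degree-4 polynomial gives h(m) = -m^4 - m³ + 2.
Then h(-2) = -6.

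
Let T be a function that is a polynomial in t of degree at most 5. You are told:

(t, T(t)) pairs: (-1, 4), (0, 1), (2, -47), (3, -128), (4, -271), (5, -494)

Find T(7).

Write T(t) = at^5 + bt^4 + ct³ + dt² + et + p; the 6 given values yield a linear system in the 6 coefficients.
Solving, the top 2 coefficients vanish, and T(t) = -3t³ - 4t² - 4t + 1.
Then T(7) = -1252.

-1252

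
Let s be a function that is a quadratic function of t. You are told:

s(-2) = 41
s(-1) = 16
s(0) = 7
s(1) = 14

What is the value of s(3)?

First differences: -25, -9, 7. Second differences: 16, 16.
Level-2 differences are constant, so s has degree 2.
Fitting a degree-2 polynomial gives s(t) = 8t² - t + 7.
Then s(3) = 76.

76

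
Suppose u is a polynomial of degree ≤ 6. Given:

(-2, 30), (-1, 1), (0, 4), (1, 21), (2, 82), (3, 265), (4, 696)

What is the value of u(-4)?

496

First differences: -29, 3, 17, 61, 183, 431. Second differences: 32, 14, 44, 122, 248. Third differences: -18, 30, 78, 126. Fourth differences: 48, 48, 48.
Level-4 differences are constant, so u has degree 4.
Fitting a degree-4 polynomial gives u(n) = 2n^4 + n³ + 5n² + 9n + 4.
Then u(-4) = 496.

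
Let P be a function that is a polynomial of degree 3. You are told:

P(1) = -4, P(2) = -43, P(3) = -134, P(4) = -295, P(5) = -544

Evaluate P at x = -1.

First differences: -39, -91, -161, -249. Second differences: -52, -70, -88. Third differences: -18, -18.
Level-3 differences are constant, so P has degree 3.
Fitting a degree-3 polynomial gives P(x) = -3x³ - 8x² + 6x + 1.
Then P(-1) = -10.

-10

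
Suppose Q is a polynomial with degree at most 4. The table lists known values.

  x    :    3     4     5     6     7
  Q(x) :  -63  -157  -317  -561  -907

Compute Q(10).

Write Q(x) = ax^4 + bx³ + cx² + dx + e; the 5 given values yield a linear system in the 5 coefficients.
Solving, the leading coefficient vanishes, and Q(x) = -3x³ + 3x² - 4x + 3.
Then Q(10) = -2737.

-2737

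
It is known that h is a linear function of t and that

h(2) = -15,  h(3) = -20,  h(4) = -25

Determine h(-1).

0

First differences: -5, -5.
Level-1 differences are constant, so h has degree 1.
Fitting a degree-1 polynomial gives h(t) = -5t - 5.
Then h(-1) = 0.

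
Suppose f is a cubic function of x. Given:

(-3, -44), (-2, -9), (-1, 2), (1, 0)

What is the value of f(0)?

1

Write f(x) = ax³ + bx² + cx + d; the 4 given values yield a linear system in the 4 coefficients.
Solving, f(x) = 2x³ - 3x + 1.
Then f(0) = 1.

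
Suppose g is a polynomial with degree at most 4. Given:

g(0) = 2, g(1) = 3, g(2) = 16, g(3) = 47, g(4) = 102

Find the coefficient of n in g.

Write g(n) = an^4 + bn³ + cn² + dn + e; the 5 given values yield a linear system in the 5 coefficients.
Solving, the leading coefficient vanishes, and g(n) = n³ + 3n² - 3n + 2.
The coefficient of n is -3.

-3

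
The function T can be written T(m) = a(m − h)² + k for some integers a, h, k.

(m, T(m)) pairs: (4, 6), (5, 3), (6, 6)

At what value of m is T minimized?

First differences -3, 3; second difference 6 = 2a, so a = 3.
Expanding, the m-coefficient is −2ah = -6h; matching it to the data gives h = 5, and then k = 3.
So T(m) = 3(m − 5)² + 3.
Hence h = 5.

5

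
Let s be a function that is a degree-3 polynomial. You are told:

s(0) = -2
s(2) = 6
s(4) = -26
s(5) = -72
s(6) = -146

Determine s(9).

Write s(k) = ak³ + bk² + ck + d; the 5 given values yield a linear system in the 4 coefficients.
Solving, s(k) = -k³ + k² + 6k - 2.
Then s(9) = -596.

-596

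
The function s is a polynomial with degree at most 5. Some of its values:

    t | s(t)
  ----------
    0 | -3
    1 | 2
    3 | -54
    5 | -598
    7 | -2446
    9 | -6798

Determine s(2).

Write s(t) = at^5 + bt^4 + ct³ + dt² + et + p; the 6 given values yield a linear system in the 6 coefficients.
Solving, the leading coefficient vanishes, and s(t) = -t^4 - t³ + 6t² + t - 3.
Then s(2) = -1.

-1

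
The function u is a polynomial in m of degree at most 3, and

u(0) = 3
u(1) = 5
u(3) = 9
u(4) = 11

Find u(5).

13

Write u(m) = am³ + bm² + cm + d; the 4 given values yield a linear system in the 4 coefficients.
Solving, the top 2 coefficients vanish, and u(m) = 2m + 3.
Then u(5) = 13.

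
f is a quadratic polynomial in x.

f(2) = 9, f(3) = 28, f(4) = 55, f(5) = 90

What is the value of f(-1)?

First differences: 19, 27, 35. Second differences: 8, 8.
Level-2 differences are constant, so f has degree 2.
Fitting a degree-2 polynomial gives f(x) = 4x² - x - 5.
Then f(-1) = 0.

0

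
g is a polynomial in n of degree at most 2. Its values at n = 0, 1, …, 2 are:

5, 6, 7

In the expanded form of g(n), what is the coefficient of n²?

0

First differences: 1, 1.
Level-1 differences are constant, so g has degree 1.
Fitting a degree-1 polynomial gives g(n) = n + 5.
The coefficient of n² is 0.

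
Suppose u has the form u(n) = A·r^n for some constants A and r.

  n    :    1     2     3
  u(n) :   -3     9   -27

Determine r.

Consecutive ratio: 9/(-3) = -3, and -27/9 = -3, so r = -3.
Then A·(-3)^1 = -3 gives A = 1, and u(n) = 1·(-3)^n.

-3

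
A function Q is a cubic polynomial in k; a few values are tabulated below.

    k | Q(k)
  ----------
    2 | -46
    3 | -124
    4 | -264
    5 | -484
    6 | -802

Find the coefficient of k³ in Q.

First differences: -78, -140, -220, -318. Second differences: -62, -80, -98. Third differences: -18, -18.
Level-3 differences are constant, so Q has degree 3.
Fitting a degree-3 polynomial gives Q(k) = -3k³ - 4k² - k - 4.
The coefficient of k³ is -3.

-3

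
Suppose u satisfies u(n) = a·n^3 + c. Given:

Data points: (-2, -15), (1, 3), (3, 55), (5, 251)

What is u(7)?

From u(-2) = -15 and u(1) = 3: -8a + c = -15 and 1a + c = 3.
Subtracting: 9a = 18, so a = 2; then c = -15 − 2·(-8) = 1.
So u(n) = 2n³ + 1, and u(7) = 687.

687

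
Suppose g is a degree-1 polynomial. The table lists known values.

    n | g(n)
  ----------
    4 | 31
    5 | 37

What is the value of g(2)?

Write g(n) = an + b; the 2 given values yield a linear system in the 2 coefficients.
Solving, g(n) = 6n + 7.
Then g(2) = 19.

19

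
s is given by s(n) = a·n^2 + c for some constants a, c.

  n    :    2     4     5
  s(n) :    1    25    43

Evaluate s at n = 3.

11

From s(2) = 1 and s(4) = 25: 4a + c = 1 and 16a + c = 25.
Subtracting: 12a = 24, so a = 2; then c = 1 − 2·4 = -7.
So s(n) = 2n² − 7, and s(3) = 11.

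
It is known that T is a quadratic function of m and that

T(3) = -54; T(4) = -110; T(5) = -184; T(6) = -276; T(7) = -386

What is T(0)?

First differences: -56, -74, -92, -110. Second differences: -18, -18, -18.
Level-2 differences are constant, so T has degree 2.
Fitting a degree-2 polynomial gives T(m) = -9m² + 7m + 6.
The constant term is T(0) = 6.

6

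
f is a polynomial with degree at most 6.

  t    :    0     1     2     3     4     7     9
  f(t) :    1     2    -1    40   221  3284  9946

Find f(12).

Write f(t) = at^6 + bt^5 + ct^4 + dt³ + et² + pt + q; the 7 given values yield a linear system in the 7 coefficients.
Solving, the top 2 coefficients vanish, and f(t) = 2t^4 - 4t³ - 4t² + 7t + 1.
Then f(12) = 34069.

34069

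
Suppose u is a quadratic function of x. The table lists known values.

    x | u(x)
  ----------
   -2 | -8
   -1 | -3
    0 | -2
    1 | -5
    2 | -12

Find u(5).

-57

First differences: 5, 1, -3, -7. Second differences: -4, -4, -4.
Level-2 differences are constant, so u has degree 2.
Fitting a degree-2 polynomial gives u(x) = -2x² - x - 2.
Then u(5) = -57.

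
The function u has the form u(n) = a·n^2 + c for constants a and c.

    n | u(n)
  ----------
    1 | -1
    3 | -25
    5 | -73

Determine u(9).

-241

From u(1) = -1 and u(3) = -25: 1a + c = -1 and 9a + c = -25.
Subtracting: 8a = -24, so a = -3; then c = -1 − (-3)·1 = 2.
So u(n) = -3n² + 2, and u(9) = -241.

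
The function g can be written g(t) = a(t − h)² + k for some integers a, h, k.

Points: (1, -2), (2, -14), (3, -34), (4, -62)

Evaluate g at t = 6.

First differences -12, -20, -28; second difference -8 = 2a, so a = -4.
Expanding, the t-coefficient is −2ah = 8h; matching it to the data gives h = 0, and then k = 2.
So g(t) = -4(t + 0)² + 2.
g(6) = -4·6² + 2 = -142.

-142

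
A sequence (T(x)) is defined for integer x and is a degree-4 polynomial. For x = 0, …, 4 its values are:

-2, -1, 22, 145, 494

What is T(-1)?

-11

Write T(x) = ax^4 + bx³ + cx² + dx + e; the 5 given values yield a linear system in the 5 coefficients.
Solving, T(x) = 2x^4 + x³ - 6x² + 4x - 2.
Then T(-1) = -11.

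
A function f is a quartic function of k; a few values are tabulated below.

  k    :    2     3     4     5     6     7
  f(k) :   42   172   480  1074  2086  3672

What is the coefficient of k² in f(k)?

First differences: 130, 308, 594, 1012, 1586. Second differences: 178, 286, 418, 574. Third differences: 108, 132, 156. Fourth differences: 24, 24.
Level-4 differences are constant, so f has degree 4.
Fitting a degree-4 polynomial gives f(k) = k^4 + 4k³ - 2k² - k + 4.
The coefficient of k² is -2.

-2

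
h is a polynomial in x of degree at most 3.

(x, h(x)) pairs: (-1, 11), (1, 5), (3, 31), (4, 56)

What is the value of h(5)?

Write h(x) = ax³ + bx² + cx + d; the 4 given values yield a linear system in the 4 coefficients.
Solving, the leading coefficient vanishes, and h(x) = 4x² - 3x + 4.
Then h(5) = 89.

89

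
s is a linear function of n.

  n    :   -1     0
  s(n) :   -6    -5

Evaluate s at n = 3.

-2

Write s(n) = an + b; the 2 given values yield a linear system in the 2 coefficients.
Solving, s(n) = n - 5.
Then s(3) = -2.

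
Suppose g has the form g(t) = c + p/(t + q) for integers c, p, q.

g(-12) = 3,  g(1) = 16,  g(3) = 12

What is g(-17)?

(g(t) − c)(t + q) = p for each data point; the three points give a linear system in c and q, then p follows.
Solving: c = 6, q = 2, p = 30, so g(t) = 6 + 30/(t + 2).
Then g(-17) = 6 + 30/(-15) = 4.

4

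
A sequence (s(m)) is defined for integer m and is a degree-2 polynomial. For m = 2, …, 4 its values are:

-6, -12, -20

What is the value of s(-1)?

Write s(m) = am² + bm + c; the 3 given values yield a linear system in the 3 coefficients.
Solving, s(m) = -m² - m.
Then s(-1) = 0.

0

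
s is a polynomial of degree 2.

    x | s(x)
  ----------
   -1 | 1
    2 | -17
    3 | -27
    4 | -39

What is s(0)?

Write s(x) = ax² + bx + c; the 4 given values yield a linear system in the 3 coefficients.
Solving, s(x) = -x² - 5x - 3.
The constant term is s(0) = -3.

-3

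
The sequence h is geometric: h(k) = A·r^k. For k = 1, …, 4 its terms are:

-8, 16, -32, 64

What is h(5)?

Consecutive ratio: 16/(-8) = -2, and -32/16 = -2, so r = -2.
Then A·(-2)^1 = -8 gives A = 4, and h(k) = 4·(-2)^k.
h(5) = 4·(-2)^5 = -128.

-128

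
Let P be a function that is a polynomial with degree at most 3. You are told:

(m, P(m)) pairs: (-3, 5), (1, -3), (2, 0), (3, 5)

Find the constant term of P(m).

Write P(m) = am³ + bm² + cm + d; the 4 given values yield a linear system in the 4 coefficients.
Solving, the leading coefficient vanishes, and P(m) = m² - 4.
The constant term is P(0) = -4.

-4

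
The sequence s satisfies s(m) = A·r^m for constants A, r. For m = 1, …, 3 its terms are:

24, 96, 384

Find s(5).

6144

Consecutive ratio: 96/24 = 4, and 384/96 = 4, so r = 4.
Then A·4^1 = 24 gives A = 6, and s(m) = 6·4^m.
s(5) = 6·4^5 = 6144.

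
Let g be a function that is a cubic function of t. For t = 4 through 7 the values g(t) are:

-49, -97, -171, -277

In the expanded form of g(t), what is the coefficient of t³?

-1

Write g(t) = at³ + bt² + ct + d; the 4 given values yield a linear system in the 4 coefficients.
Solving, g(t) = -t³ + 2t² - 5t + 3.
The coefficient of t³ is -1.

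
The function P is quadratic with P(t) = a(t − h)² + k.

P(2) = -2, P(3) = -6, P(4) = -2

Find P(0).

30

First differences -4, 4; second difference 8 = 2a, so a = 4.
Expanding, the t-coefficient is −2ah = -8h; matching it to the data gives h = 3, and then k = -6.
So P(t) = 4(t − 3)² − 6.
P(0) = 4·(-3)² − 6 = 30.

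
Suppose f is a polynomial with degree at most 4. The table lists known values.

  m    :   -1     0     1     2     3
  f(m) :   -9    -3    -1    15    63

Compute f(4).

161

Write f(m) = am^4 + bm³ + cm² + dm + e; the 5 given values yield a linear system in the 5 coefficients.
Solving, the leading coefficient vanishes, and f(m) = 3m³ - 2m² + m - 3.
Then f(4) = 161.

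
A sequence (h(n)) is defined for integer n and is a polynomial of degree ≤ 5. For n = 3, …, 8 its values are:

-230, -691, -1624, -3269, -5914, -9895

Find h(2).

-49

First differences: -461, -933, -1645, -2645, -3981. Second differences: -472, -712, -1000, -1336. Third differences: -240, -288, -336. Fourth differences: -48, -48.
Level-4 differences are constant, so h has degree 4.
Fitting a degree-4 polynomial gives h(n) = -2n^4 - 4n³ + 6n² - 5n + 1.
Then h(2) = -49.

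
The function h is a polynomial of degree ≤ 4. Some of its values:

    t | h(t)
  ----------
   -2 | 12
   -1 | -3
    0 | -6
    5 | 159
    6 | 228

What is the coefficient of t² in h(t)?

Write h(t) = at^4 + bt³ + ct² + dt + e; the 5 given values yield a linear system in the 5 coefficients.
Solving, the top 2 coefficients vanish, and h(t) = 6t² + 3t - 6.
The coefficient of t² is 6.

6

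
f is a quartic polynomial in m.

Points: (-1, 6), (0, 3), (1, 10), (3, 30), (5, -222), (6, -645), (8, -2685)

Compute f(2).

Write f(m) = am^4 + bm³ + cm² + dm + e; the 7 given values yield a linear system in the 5 coefficients.
Solving, f(m) = -m^4 + 2m³ + 6m² + 3.
Then f(2) = 27.

27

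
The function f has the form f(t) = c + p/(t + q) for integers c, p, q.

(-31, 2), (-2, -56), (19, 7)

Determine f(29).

(f(t) − c)(t + q) = p for each data point; the three points give a linear system in c and q, then p follows.
Solving: c = 4, q = 1, p = 60, so f(t) = 4 + 60/(t + 1).
Then f(29) = 4 + 60/30 = 6.

6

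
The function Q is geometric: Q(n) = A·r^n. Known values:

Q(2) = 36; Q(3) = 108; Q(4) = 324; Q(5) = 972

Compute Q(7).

Consecutive ratio: 108/36 = 3, and 324/108 = 3, so r = 3.
Then A·3^2 = 36 gives A = 4, and Q(n) = 4·3^n.
Q(7) = 4·3^7 = 8748.

8748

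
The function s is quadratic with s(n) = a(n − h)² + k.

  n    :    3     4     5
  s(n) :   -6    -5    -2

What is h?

3

First differences 1, 3; second difference 2 = 2a, so a = 1.
Expanding, the n-coefficient is −2ah = -2h; matching it to the data gives h = 3, and then k = -6.
So s(n) = 1(n − 3)² − 6.
Hence h = 3.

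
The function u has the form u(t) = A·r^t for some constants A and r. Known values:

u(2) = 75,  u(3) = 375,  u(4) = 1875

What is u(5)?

9375

Consecutive ratio: 375/75 = 5, and 1875/375 = 5, so r = 5.
Then A·5^2 = 75 gives A = 3, and u(t) = 3·5^t.
u(5) = 3·5^5 = 9375.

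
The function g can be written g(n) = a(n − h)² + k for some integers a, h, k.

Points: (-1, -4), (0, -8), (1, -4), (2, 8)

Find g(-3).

First differences -4, 4, 12; second difference 8 = 2a, so a = 4.
Expanding, the n-coefficient is −2ah = -8h; matching it to the data gives h = 0, and then k = -8.
So g(n) = 4(n + 0)² − 8.
g(-3) = 4·(-3)² − 8 = 28.

28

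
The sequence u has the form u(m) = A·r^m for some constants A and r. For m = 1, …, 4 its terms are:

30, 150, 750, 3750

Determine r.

Consecutive ratio: 150/30 = 5, and 750/150 = 5, so r = 5.
Then A·5^1 = 30 gives A = 6, and u(m) = 6·5^m.

5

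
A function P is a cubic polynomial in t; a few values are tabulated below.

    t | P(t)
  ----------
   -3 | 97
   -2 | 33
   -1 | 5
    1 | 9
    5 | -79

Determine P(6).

-191

Write P(t) = at³ + bt² + ct + d; the 5 given values yield a linear system in the 4 coefficients.
Solving, P(t) = -2t³ + 6t² + 4t + 1.
Then P(6) = -191.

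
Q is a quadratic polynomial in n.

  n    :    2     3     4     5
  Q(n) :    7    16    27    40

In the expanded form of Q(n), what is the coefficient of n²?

First differences: 9, 11, 13. Second differences: 2, 2.
Level-2 differences are constant, so Q has degree 2.
Fitting a degree-2 polynomial gives Q(n) = n² + 4n - 5.
The coefficient of n² is 1.

1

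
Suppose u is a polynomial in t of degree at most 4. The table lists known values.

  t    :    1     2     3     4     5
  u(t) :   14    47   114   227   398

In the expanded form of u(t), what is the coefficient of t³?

2

First differences: 33, 67, 113, 171. Second differences: 34, 46, 58. Third differences: 12, 12.
Level-3 differences are constant, so u has degree 3.
Fitting a degree-3 polynomial gives u(t) = 2t³ + 5t² + 4t + 3.
The coefficient of t³ is 2.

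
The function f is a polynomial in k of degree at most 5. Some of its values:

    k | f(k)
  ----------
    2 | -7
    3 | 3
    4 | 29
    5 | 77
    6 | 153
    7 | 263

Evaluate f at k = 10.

First differences: 10, 26, 48, 76, 110. Second differences: 16, 22, 28, 34. Third differences: 6, 6, 6.
Level-3 differences are constant, so f has degree 3.
Fitting a degree-3 polynomial gives f(k) = k³ - k² - 4k - 3.
Then f(10) = 857.

857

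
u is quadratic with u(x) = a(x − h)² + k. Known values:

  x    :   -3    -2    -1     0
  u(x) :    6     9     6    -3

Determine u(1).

-18

First differences 3, -3, -9; second difference -6 = 2a, so a = -3.
Expanding, the x-coefficient is −2ah = 6h; matching it to the data gives h = -2, and then k = 9.
So u(x) = -3(x + 2)² + 9.
u(1) = -3·3² + 9 = -18.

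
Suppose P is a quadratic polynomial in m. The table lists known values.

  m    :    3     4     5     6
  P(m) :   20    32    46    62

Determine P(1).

First differences: 12, 14, 16. Second differences: 2, 2.
Level-2 differences are constant, so P has degree 2.
Fitting a degree-2 polynomial gives P(m) = m² + 5m - 4.
Then P(1) = 2.

2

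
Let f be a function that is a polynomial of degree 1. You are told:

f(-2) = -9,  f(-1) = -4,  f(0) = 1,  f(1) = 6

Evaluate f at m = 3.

16

Write f(m) = am + b; the 4 given values yield a linear system in the 2 coefficients.
Solving, f(m) = 5m + 1.
Then f(3) = 16.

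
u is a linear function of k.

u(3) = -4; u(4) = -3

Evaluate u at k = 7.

0

Write u(k) = ak + b; the 2 given values yield a linear system in the 2 coefficients.
Solving, u(k) = k - 7.
Then u(7) = 0.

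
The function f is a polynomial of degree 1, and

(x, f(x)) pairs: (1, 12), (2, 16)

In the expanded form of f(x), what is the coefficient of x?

4

Write f(x) = ax + b; the 2 given values yield a linear system in the 2 coefficients.
Solving, f(x) = 4x + 8.
The coefficient of x is 4.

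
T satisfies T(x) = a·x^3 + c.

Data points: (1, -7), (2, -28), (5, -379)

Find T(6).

-652

From T(1) = -7 and T(2) = -28: 1a + c = -7 and 8a + c = -28.
Subtracting: 7a = -21, so a = -3; then c = -7 − (-3)·1 = -4.
So T(x) = -3x³ − 4, and T(6) = -652.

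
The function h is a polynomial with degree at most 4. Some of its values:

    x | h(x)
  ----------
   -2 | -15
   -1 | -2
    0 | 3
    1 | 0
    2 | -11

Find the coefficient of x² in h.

-4

First differences: 13, 5, -3, -11. Second differences: -8, -8, -8.
Level-2 differences are constant, so h has degree 2.
Fitting a degree-2 polynomial gives h(x) = -4x² + x + 3.
The coefficient of x² is -4.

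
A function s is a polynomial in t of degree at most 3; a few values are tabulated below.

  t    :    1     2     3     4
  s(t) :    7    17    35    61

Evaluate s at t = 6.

137

First differences: 10, 18, 26. Second differences: 8, 8.
Level-2 differences are constant, so s has degree 2.
Fitting a degree-2 polynomial gives s(t) = 4t² - 2t + 5.
Then s(6) = 137.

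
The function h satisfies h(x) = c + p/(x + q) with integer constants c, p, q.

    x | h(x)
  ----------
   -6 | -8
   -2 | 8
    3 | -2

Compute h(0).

(h(x) − c)(x + q) = p for each data point; the three points give a linear system in c and q, then p follows.
Solving: c = -4, q = 3, p = 12, so h(x) = -4 + 12/(x + 3).
Then h(0) = -4 + 12/3 = 0.

0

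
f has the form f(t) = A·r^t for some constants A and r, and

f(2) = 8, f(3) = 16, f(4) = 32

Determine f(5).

64

Consecutive ratio: 16/8 = 2, and 32/16 = 2, so r = 2.
Then A·2^2 = 8 gives A = 2, and f(t) = 2·2^t.
f(5) = 2·2^5 = 64.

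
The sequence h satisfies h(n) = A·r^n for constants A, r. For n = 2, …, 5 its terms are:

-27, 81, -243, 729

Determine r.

Consecutive ratio: 81/(-27) = -3, and -243/81 = -3, so r = -3.
Then A·(-3)^2 = -27 gives A = -3, and h(n) = -3·(-3)^n.

-3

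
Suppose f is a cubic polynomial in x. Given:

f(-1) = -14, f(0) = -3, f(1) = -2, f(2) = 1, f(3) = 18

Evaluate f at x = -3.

-114

First differences: 11, 1, 3, 17. Second differences: -10, 2, 14. Third differences: 12, 12.
Level-3 differences are constant, so f has degree 3.
Fitting a degree-3 polynomial gives f(x) = 2x³ - 5x² + 4x - 3.
Then f(-3) = -114.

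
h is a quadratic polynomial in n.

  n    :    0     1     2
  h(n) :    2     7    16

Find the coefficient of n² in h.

Write h(n) = an² + bn + c; the 3 given values yield a linear system in the 3 coefficients.
Solving, h(n) = 2n² + 3n + 2.
The coefficient of n² is 2.

2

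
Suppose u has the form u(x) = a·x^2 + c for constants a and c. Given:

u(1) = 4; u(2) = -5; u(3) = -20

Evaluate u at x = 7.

-140

From u(1) = 4 and u(2) = -5: 1a + c = 4 and 4a + c = -5.
Subtracting: 3a = -9, so a = -3; then c = 4 − (-3)·1 = 7.
So u(x) = -3x² + 7, and u(7) = -140.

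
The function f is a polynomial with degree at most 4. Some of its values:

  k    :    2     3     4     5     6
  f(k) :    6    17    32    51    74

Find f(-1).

-3

First differences: 11, 15, 19, 23. Second differences: 4, 4, 4.
Level-2 differences are constant, so f has degree 2.
Fitting a degree-2 polynomial gives f(k) = 2k² + k - 4.
Then f(-1) = -3.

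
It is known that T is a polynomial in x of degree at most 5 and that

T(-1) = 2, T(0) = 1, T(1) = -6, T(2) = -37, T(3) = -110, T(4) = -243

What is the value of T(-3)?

Write T(x) = ax^5 + bx^4 + cx³ + dx² + ex + p; the 6 given values yield a linear system in the 6 coefficients.
Solving, the top 2 coefficients vanish, and T(x) = -3x³ - 3x² - x + 1.
Then T(-3) = 58.

58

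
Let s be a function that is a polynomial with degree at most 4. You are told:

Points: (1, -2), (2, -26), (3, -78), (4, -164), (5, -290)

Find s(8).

-968

Write s(m) = am^4 + bm³ + cm² + dm + e; the 5 given values yield a linear system in the 5 coefficients.
Solving, the leading coefficient vanishes, and s(m) = -m³ - 8m² + 7m.
Then s(8) = -968.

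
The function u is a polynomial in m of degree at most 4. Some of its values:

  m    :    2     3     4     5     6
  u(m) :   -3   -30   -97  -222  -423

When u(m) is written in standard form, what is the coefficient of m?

-5

First differences: -27, -67, -125, -201. Second differences: -40, -58, -76. Third differences: -18, -18.
Level-3 differences are constant, so u has degree 3.
Fitting a degree-3 polynomial gives u(m) = -3m³ + 7m² - 5m + 3.
The coefficient of m is -5.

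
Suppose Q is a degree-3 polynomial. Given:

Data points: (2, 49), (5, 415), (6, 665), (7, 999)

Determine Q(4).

Write Q(x) = ax³ + bx² + cx + d; the 4 given values yield a linear system in the 4 coefficients.
Solving, Q(x) = 2x³ + 6x² + 2x + 5.
Then Q(4) = 237.

237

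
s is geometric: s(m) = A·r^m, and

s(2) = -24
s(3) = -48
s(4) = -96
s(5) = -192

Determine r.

2

Consecutive ratio: -48/(-24) = 2, and -96/(-48) = 2, so r = 2.
Then A·2^2 = -24 gives A = -6, and s(m) = -6·2^m.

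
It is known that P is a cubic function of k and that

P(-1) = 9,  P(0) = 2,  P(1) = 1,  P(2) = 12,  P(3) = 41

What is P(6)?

Write P(k) = ak³ + bk² + ck + d; the 5 given values yield a linear system in the 4 coefficients.
Solving, P(k) = k³ + 3k² - 5k + 2.
Then P(6) = 296.

296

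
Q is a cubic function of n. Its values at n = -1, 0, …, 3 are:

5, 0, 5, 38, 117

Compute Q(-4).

-100

First differences: -5, 5, 33, 79. Second differences: 10, 28, 46. Third differences: 18, 18.
Level-3 differences are constant, so Q has degree 3.
Fitting a degree-3 polynomial gives Q(n) = 3n³ + 5n² - 3n.
Then Q(-4) = -100.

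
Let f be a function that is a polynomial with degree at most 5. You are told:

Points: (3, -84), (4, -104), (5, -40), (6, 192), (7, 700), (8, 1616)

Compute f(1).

-8

First differences: -20, 64, 232, 508, 916. Second differences: 84, 168, 276, 408. Third differences: 84, 108, 132. Fourth differences: 24, 24.
Level-4 differences are constant, so f has degree 4.
Fitting a degree-4 polynomial gives f(m) = m^4 - 4m³ - 7m² + 2m.
Then f(1) = -8.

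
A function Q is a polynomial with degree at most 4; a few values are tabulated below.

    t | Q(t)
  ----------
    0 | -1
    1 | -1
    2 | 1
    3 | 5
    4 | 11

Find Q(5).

19

First differences: 0, 2, 4, 6. Second differences: 2, 2, 2.
Level-2 differences are constant, so Q has degree 2.
Fitting a degree-2 polynomial gives Q(t) = t² - t - 1.
Then Q(5) = 19.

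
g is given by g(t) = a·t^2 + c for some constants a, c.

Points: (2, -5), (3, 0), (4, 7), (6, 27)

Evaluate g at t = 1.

-8

From g(2) = -5 and g(3) = 0: 4a + c = -5 and 9a + c = 0.
Subtracting: 5a = 5, so a = 1; then c = -5 − 1·4 = -9.
So g(t) = 1t² − 9, and g(1) = -8.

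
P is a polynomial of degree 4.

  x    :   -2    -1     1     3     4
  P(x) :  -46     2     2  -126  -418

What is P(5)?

Write P(x) = ax^4 + bx³ + cx² + dx + e; the 5 given values yield a linear system in the 5 coefficients.
Solving, P(x) = -2x^4 + 2x³ - 2x² - 2x + 6.
Then P(5) = -1054.

-1054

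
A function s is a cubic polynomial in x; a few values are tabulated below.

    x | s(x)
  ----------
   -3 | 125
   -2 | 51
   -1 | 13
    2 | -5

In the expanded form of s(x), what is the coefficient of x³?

-2

Write s(x) = ax³ + bx² + cx + d; the 4 given values yield a linear system in the 4 coefficients.
Solving, s(x) = -2x³ + 6x² - 6x - 1.
The coefficient of x³ is -2.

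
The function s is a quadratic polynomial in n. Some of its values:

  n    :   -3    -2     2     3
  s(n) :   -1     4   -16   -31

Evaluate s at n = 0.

Write s(n) = an² + bn + c; the 4 given values yield a linear system in the 3 coefficients.
Solving, s(n) = -2n² - 5n + 2.
Then s(0) = 2.

2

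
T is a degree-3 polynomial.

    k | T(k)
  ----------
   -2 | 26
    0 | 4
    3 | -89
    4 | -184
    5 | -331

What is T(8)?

Write T(k) = ak³ + bk² + ck + d; the 5 given values yield a linear system in the 4 coefficients.
Solving, T(k) = -2k³ - 2k² - 7k + 4.
Then T(8) = -1204.

-1204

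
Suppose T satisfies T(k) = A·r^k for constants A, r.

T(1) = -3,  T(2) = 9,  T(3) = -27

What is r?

-3

Consecutive ratio: 9/(-3) = -3, and -27/9 = -3, so r = -3.
Then A·(-3)^1 = -3 gives A = 1, and T(k) = 1·(-3)^k.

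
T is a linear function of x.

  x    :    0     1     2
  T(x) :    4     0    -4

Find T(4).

-12

Write T(x) = ax + b; the 3 given values yield a linear system in the 2 coefficients.
Solving, T(x) = -4x + 4.
Then T(4) = -12.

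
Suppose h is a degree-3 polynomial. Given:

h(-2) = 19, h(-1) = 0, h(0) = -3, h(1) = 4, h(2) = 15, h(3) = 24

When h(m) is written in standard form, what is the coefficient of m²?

5

First differences: -19, -3, 7, 11, 9. Second differences: 16, 10, 4, -2. Third differences: -6, -6, -6.
Level-3 differences are constant, so h has degree 3.
Fitting a degree-3 polynomial gives h(m) = -m³ + 5m² + 3m - 3.
The coefficient of m² is 5.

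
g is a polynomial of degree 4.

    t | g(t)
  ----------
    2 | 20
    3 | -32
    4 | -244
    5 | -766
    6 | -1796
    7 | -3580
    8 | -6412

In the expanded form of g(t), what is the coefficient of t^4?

Write g(t) = at^4 + bt³ + ct² + dt + e; the 7 given values yield a linear system in the 5 coefficients.
Solving, g(t) = -2t^4 + 3t³ + 3t² + 6t + 4.
The coefficient of t^4 is -2.

-2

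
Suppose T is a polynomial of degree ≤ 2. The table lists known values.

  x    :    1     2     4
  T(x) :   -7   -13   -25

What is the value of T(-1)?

5

Write T(x) = ax² + bx + c; the 3 given values yield a linear system in the 3 coefficients.
Solving, the leading coefficient vanishes, and T(x) = -6x - 1.
Then T(-1) = 5.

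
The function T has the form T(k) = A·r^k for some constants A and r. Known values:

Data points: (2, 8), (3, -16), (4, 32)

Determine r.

-2

Consecutive ratio: -16/8 = -2, and 32/(-16) = -2, so r = -2.
Then A·(-2)^2 = 8 gives A = 2, and T(k) = 2·(-2)^k.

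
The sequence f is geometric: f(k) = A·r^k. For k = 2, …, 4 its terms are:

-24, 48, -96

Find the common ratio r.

-2

Consecutive ratio: 48/(-24) = -2, and -96/48 = -2, so r = -2.
Then A·(-2)^2 = -24 gives A = -6, and f(k) = -6·(-2)^k.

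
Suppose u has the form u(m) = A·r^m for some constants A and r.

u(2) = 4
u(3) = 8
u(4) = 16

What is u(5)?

32

Consecutive ratio: 8/4 = 2, and 16/8 = 2, so r = 2.
Then A·2^2 = 4 gives A = 1, and u(m) = 1·2^m.
u(5) = 1·2^5 = 32.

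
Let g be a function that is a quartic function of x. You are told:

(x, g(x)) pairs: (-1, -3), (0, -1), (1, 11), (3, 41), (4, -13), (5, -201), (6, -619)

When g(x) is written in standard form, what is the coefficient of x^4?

-1

Write g(x) = ax^4 + bx³ + cx² + dx + e; the 7 given values yield a linear system in the 5 coefficients.
Solving, g(x) = -x^4 + 2x³ + 6x² + 5x - 1.
The coefficient of x^4 is -1.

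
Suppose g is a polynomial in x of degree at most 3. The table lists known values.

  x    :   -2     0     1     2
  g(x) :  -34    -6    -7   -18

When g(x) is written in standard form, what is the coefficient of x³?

0

Write g(x) = ax³ + bx² + cx + d; the 4 given values yield a linear system in the 4 coefficients.
Solving, the leading coefficient vanishes, and g(x) = -5x² + 4x - 6.
The coefficient of x³ is 0.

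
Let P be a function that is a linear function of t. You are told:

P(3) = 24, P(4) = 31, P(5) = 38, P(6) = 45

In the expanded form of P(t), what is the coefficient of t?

First differences: 7, 7, 7.
Level-1 differences are constant, so P has degree 1.
Fitting a degree-1 polynomial gives P(t) = 7t + 3.
The coefficient of t is 7.

7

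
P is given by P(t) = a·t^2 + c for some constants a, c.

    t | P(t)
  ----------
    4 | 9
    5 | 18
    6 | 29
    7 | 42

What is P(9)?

From P(4) = 9 and P(5) = 18: 16a + c = 9 and 25a + c = 18.
Subtracting: 9a = 9, so a = 1; then c = 9 − 1·16 = -7.
So P(t) = 1t² − 7, and P(9) = 74.

74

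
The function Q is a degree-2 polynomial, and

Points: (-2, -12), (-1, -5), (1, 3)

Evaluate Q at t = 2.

4

Write Q(t) = at² + bt + c; the 3 given values yield a linear system in the 3 coefficients.
Solving, Q(t) = -t² + 4t.
Then Q(2) = 4.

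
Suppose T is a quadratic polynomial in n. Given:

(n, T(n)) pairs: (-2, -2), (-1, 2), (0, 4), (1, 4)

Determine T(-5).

First differences: 4, 2, 0. Second differences: -2, -2.
Level-2 differences are constant, so T has degree 2.
Fitting a degree-2 polynomial gives T(n) = -n² + n + 4.
Then T(-5) = -26.

-26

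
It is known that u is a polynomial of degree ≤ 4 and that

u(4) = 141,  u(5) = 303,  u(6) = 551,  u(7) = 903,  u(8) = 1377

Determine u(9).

1991

Write u(m) = am^4 + bm³ + cm² + dm + e; the 5 given values yield a linear system in the 5 coefficients.
Solving, the leading coefficient vanishes, and u(m) = 3m³ - 2m² - 3m - 7.
Then u(9) = 1991.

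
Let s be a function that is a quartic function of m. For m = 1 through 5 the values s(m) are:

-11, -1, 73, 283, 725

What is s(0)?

-5

Write s(m) = am^4 + bm³ + cm² + dm + e; the 5 given values yield a linear system in the 5 coefficients.
Solving, s(m) = m^4 + 2m³ - 5m² - 4m - 5.
The constant term is s(0) = -5.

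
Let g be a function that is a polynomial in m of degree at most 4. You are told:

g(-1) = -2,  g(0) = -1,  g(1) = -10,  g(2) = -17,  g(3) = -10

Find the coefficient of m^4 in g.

First differences: 1, -9, -7, 7. Second differences: -10, 2, 14. Third differences: 12, 12.
Level-3 differences are constant, so g has degree 3.
Fitting a degree-3 polynomial gives g(m) = 2m³ - 5m² - 6m - 1.
The coefficient of m^4 is 0.

0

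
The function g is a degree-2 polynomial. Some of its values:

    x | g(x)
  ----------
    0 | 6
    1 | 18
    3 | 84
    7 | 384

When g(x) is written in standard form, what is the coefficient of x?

Write g(x) = ax² + bx + c; the 4 given values yield a linear system in the 3 coefficients.
Solving, g(x) = 7x² + 5x + 6.
The coefficient of x is 5.

5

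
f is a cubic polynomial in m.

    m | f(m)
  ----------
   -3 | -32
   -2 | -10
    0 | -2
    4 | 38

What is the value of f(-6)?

Write f(m) = am³ + bm² + cm + d; the 4 given values yield a linear system in the 4 coefficients.
Solving, f(m) = m³ - m² - 2m - 2.
Then f(-6) = -242.

-242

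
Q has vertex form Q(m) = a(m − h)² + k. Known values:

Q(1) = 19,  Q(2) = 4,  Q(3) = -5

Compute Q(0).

40

First differences -15, -9; second difference 6 = 2a, so a = 3.
Expanding, the m-coefficient is −2ah = -6h; matching it to the data gives h = 4, and then k = -8.
So Q(m) = 3(m − 4)² − 8.
Q(0) = 3·(-4)² − 8 = 40.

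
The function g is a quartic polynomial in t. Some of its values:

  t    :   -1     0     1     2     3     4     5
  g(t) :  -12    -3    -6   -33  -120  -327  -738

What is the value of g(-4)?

-351

First differences: 9, -3, -27, -87, -207, -411. Second differences: -12, -24, -60, -120, -204. Third differences: -12, -36, -60, -84. Fourth differences: -24, -24, -24.
Level-4 differences are constant, so g has degree 4.
Fitting a degree-4 polynomial gives g(t) = -t^4 - 5t² + 3t - 3.
Then g(-4) = -351.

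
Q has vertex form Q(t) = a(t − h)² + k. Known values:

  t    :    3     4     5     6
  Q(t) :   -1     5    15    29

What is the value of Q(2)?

-3

First differences 6, 10, 14; second difference 4 = 2a, so a = 2.
Expanding, the t-coefficient is −2ah = -4h; matching it to the data gives h = 2, and then k = -3.
So Q(t) = 2(t − 2)² − 3.
Q(2) = 2·0² − 3 = -3.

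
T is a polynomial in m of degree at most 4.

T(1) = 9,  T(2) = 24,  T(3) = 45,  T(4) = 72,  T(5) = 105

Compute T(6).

First differences: 15, 21, 27, 33. Second differences: 6, 6, 6.
Level-2 differences are constant, so T has degree 2.
Fitting a degree-2 polynomial gives T(m) = 3m² + 6m.
Then T(6) = 144.

144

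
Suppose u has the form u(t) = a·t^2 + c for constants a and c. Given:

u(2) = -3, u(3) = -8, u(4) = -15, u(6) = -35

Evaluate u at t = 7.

From u(2) = -3 and u(3) = -8: 4a + c = -3 and 9a + c = -8.
Subtracting: 5a = -5, so a = -1; then c = -3 − (-1)·4 = 1.
So u(t) = -1t² + 1, and u(7) = -48.

-48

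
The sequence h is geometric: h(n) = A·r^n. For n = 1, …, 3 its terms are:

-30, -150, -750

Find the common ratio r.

5

Consecutive ratio: -150/(-30) = 5, and -750/(-150) = 5, so r = 5.
Then A·5^1 = -30 gives A = -6, and h(n) = -6·5^n.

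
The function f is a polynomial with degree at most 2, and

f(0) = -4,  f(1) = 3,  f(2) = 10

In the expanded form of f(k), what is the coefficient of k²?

Write f(k) = ak² + bk + c; the 3 given values yield a linear system in the 3 coefficients.
Solving, the leading coefficient vanishes, and f(k) = 7k - 4.
The coefficient of k² is 0.

0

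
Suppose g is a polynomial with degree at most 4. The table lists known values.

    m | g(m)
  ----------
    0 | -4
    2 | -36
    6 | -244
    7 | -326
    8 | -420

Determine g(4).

Write g(m) = am^4 + bm³ + cm² + dm + e; the 5 given values yield a linear system in the 5 coefficients.
Solving, the top 2 coefficients vanish, and g(m) = -6m² - 4m - 4.
Then g(4) = -116.

-116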